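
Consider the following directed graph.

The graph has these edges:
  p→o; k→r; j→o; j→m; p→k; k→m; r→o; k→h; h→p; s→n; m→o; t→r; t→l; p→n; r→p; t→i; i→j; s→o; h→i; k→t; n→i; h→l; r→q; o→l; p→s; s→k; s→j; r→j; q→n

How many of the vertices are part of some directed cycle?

A vertex is on a directed cycle iff it belongs to a strongly connected component of size ≥ 2 (or has a self-loop).
The vertices on cycles are {h, k, p, r, s, t} — 6 in total.

6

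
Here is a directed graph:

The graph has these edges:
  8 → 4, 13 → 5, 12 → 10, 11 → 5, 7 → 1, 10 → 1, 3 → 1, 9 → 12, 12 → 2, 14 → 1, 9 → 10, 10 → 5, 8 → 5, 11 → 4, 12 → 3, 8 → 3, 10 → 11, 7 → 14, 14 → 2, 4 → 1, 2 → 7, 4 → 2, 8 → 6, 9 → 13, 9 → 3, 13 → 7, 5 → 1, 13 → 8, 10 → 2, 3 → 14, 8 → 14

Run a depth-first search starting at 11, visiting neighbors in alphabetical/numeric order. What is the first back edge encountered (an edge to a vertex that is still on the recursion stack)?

DFS from 11 (visiting neighbors in alphabetical/numeric order); mark gray on enter, black on exit:
11 gray
  4 gray
    1 gray
    1 black
    2 gray
      7 gray
        7→1: 1 black — skip
        14 gray
          14→1: 1 black — skip
          14→2: 2 is gray → back edge
First back edge: 14 → 2.

14->2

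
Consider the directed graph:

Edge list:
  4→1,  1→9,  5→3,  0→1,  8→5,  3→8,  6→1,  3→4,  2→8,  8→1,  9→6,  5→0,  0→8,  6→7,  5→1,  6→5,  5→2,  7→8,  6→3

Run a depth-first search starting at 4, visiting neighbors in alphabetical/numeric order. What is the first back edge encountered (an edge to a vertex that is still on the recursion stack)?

DFS from 4 (visiting neighbors in alphabetical/numeric order); mark gray on enter, black on exit:
4 gray
  1 gray
    9 gray
      6 gray
        6→1: 1 is gray → back edge
First back edge: 6 → 1.

6->1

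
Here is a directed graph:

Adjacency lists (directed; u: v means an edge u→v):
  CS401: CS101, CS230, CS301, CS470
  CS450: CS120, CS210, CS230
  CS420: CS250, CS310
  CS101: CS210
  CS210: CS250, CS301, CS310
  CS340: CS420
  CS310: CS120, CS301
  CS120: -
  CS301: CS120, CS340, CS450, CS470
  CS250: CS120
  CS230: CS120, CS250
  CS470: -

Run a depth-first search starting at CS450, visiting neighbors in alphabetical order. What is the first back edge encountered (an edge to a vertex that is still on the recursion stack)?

DFS from CS450 (visiting neighbors in alphabetical order); mark gray on enter, black on exit:
CS450 gray
  CS120 gray
  CS120 black
  CS210 gray
    CS250 gray
      CS250→CS120: CS120 black — skip
    CS250 black
    CS301 gray
      CS301→CS120: CS120 black — skip
      CS340 gray
        CS420 gray
          CS420→CS250: CS250 black — skip
          CS310 gray
            CS310→CS120: CS120 black — skip
            CS310→CS301: CS301 is gray → back edge
First back edge: CS310 → CS301.

CS310→CS301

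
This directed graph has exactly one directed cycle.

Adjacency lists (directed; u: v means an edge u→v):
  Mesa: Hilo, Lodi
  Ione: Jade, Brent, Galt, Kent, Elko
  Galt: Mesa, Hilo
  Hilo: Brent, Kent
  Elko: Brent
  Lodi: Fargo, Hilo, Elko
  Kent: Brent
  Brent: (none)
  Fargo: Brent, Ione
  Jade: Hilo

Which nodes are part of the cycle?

Galt, Ione, Lodi, Mesa, Fargo

DFS with gray/black marking from Ione:
Ione gray
  Jade gray
    Hilo gray
      Brent gray
      Brent black
      Kent gray
        Kent→Brent: Brent black — skip
      Kent black
    Hilo black
  Jade black
  Ione→Brent: Brent black — skip
  Galt gray
    Mesa gray
      Mesa→Hilo: Hilo black — skip
      Lodi gray
        Fargo gray
          Fargo→Brent: Brent black — skip
          Fargo→Ione: Ione is gray → back edge
Back edge closes the cycle Ione → Galt → Mesa → Lodi → Fargo → Ione; its vertices are {Galt, Ione, Lodi, Mesa, Fargo}.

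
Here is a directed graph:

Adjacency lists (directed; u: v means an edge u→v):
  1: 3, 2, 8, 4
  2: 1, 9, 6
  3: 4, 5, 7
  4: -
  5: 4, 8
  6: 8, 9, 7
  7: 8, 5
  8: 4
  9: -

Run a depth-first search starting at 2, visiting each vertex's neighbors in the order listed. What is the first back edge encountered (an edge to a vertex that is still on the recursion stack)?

1->2

DFS from 2 (visiting each vertex's neighbors in the order listed); mark gray on enter, black on exit:
2 gray
  1 gray
    3 gray
      4 gray
      4 black
      5 gray
        5→4: 4 black — skip
        8 gray
          8→4: 4 black — skip
        8 black
      5 black
      7 gray
        7→8: 8 black — skip
        7→5: 5 black — skip
      7 black
    3 black
    1→2: 2 is gray → back edge
First back edge: 1 → 2.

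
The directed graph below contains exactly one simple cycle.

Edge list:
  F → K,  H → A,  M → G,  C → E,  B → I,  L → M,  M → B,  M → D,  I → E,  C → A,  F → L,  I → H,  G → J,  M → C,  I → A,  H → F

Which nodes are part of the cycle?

B, F, H, I, L, M

DFS with gray/black marking from M:
M gray
  C gray
    A gray
    A black
    E gray
    E black
  C black
  G gray
    J gray
    J black
  G black
  D gray
  D black
  B gray
    I gray
      H gray
        F gray
          L gray
            L→M: M is gray → back edge
Back edge closes the cycle M → B → I → H → F → L → M; its vertices are {B, F, H, I, L, M}.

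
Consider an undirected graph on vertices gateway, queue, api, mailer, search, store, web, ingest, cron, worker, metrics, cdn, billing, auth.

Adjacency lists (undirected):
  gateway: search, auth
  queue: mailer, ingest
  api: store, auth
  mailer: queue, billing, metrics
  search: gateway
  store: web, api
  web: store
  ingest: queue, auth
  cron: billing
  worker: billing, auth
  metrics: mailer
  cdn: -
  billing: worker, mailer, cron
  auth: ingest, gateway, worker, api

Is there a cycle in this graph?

Yes

DFS, tracking each vertex's parent; an edge to a visited non-parent vertex closes a cycle.
Start from queue:
visit queue (parent –)
  visit mailer (parent queue)
    mailer–queue: parent, skip
    visit billing (parent mailer)
      visit worker (parent billing)
        worker–billing: parent, skip
        visit auth (parent worker)
          visit ingest (parent auth)
            ingest–queue: queue visited and ≠ parent → cycle
Cycle: queue – mailer – billing – worker – auth – ingest – queue.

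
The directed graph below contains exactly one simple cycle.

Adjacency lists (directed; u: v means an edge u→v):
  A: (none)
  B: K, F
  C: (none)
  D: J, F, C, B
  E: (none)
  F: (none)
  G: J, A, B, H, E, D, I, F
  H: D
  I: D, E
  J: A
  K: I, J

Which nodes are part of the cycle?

B, D, I, K

DFS with gray/black marking from D:
D gray
  J gray
    A gray
    A black
  J black
  F gray
  F black
  C gray
  C black
  B gray
    K gray
      I gray
        I→D: D is gray → back edge
Back edge closes the cycle D → B → K → I → D; its vertices are {B, D, I, K}.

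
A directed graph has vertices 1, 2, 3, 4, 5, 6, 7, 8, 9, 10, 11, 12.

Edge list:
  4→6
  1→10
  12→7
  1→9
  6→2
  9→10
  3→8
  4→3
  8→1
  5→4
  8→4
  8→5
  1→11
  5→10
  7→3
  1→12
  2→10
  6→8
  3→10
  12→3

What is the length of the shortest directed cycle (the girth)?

3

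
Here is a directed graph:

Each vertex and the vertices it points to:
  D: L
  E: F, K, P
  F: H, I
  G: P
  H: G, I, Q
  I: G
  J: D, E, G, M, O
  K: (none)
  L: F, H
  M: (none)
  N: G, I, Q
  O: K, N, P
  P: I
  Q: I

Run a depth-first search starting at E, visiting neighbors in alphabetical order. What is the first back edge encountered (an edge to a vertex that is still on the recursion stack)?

DFS from E (visiting neighbors in alphabetical order); mark gray on enter, black on exit:
E gray
  F gray
    H gray
      G gray
        P gray
          I gray
            I→G: G is gray → back edge
First back edge: I → G.

I→G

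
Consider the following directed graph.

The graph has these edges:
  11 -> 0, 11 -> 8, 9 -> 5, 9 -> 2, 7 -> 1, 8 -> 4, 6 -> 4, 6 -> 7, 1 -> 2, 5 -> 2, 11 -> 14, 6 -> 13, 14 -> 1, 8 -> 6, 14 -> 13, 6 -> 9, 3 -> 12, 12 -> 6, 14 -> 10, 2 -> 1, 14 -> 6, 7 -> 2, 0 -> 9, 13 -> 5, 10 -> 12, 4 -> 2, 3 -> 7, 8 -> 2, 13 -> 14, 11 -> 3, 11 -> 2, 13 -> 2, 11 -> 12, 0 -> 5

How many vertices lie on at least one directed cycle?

7

A vertex is on a directed cycle iff it belongs to a strongly connected component of size ≥ 2 (or has a self-loop).
The vertices on cycles are {1, 2, 6, 10, 12, 13, 14} — 7 in total.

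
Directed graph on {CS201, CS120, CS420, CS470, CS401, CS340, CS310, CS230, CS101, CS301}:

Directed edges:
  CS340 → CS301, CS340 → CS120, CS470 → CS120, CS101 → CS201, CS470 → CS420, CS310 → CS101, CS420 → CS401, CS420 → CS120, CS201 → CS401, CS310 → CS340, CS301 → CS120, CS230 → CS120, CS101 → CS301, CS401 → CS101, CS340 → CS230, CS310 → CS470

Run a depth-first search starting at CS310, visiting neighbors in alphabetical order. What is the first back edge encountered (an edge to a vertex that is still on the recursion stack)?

DFS from CS310 (visiting neighbors in alphabetical order); mark gray on enter, black on exit:
CS310 gray
  CS101 gray
    CS201 gray
      CS401 gray
        CS401→CS101: CS101 is gray → back edge
First back edge: CS401 → CS101.

CS401→CS101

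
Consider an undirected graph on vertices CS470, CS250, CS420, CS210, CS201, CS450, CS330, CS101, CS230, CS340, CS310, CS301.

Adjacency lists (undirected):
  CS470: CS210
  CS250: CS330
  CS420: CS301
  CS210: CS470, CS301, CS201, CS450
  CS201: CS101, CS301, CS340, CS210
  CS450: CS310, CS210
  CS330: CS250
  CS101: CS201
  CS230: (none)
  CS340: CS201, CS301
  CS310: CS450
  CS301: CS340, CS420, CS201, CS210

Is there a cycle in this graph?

Yes

DFS, tracking each vertex's parent; an edge to a visited non-parent vertex closes a cycle.
Start from CS470:
visit CS470 (parent –)
  visit CS210 (parent CS470)
    CS210–CS470: parent, skip
    visit CS301 (parent CS210)
      visit CS340 (parent CS301)
        visit CS201 (parent CS340)
          visit CS101 (parent CS201)
            CS101–CS201: parent, skip
          CS201–CS301: CS301 visited and ≠ parent → cycle
Cycle: CS301 – CS340 – CS201 – CS301.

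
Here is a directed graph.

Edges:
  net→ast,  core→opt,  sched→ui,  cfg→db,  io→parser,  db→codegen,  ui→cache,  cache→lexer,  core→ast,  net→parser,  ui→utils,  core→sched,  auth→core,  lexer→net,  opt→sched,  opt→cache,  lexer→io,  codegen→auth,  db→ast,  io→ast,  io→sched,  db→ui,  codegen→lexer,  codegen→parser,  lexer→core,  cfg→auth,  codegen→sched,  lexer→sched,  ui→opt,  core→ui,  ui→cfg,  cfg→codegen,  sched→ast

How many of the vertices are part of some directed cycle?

A vertex is on a directed cycle iff it belongs to a strongly connected component of size ≥ 2 (or has a self-loop).
The vertices on cycles are {db, io, ui, cfg, opt, auth, core, cache, lexer, sched, codegen} — 11 in total.

11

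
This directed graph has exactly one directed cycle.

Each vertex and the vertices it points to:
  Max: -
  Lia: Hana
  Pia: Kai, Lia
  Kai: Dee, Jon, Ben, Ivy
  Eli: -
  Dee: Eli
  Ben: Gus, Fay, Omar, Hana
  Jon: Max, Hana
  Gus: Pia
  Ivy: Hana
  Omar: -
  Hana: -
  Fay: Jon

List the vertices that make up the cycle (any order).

DFS with gray/black marking from Kai:
Kai gray
  Dee gray
    Eli gray
    Eli black
  Dee black
  Jon gray
    Max gray
    Max black
    Hana gray
    Hana black
  Jon black
  Ben gray
    Gus gray
      Pia gray
        Pia→Kai: Kai is gray → back edge
Back edge closes the cycle Kai → Ben → Gus → Pia → Kai; its vertices are {Ben, Gus, Kai, Pia}.

Ben, Gus, Kai, Pia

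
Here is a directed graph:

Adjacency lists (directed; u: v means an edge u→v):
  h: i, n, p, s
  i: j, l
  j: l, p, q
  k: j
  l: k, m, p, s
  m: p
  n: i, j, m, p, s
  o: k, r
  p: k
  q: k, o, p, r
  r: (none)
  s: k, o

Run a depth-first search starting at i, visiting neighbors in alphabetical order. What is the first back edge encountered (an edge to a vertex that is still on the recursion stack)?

DFS from i (visiting neighbors in alphabetical order); mark gray on enter, black on exit:
i gray
  j gray
    l gray
      k gray
        k→j: j is gray → back edge
First back edge: k → j.

k→j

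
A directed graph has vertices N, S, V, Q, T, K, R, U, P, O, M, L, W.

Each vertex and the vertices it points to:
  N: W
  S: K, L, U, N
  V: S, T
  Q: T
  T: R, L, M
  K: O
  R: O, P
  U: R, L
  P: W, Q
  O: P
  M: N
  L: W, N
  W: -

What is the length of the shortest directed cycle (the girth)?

4

For each vertex v, BFS finds the shortest path from v back to v.
The shortest such closed walk is T → R → P → Q → T, length 4.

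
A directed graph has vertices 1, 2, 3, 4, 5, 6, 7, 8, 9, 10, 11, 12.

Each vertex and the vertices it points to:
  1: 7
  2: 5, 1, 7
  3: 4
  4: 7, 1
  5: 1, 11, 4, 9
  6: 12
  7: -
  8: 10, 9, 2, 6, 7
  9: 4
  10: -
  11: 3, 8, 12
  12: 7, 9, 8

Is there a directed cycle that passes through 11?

11 is on a cycle iff 11 can reach itself via ≥1 edge.
11 → 8 → 2 → 5 → 11 — yes.

Yes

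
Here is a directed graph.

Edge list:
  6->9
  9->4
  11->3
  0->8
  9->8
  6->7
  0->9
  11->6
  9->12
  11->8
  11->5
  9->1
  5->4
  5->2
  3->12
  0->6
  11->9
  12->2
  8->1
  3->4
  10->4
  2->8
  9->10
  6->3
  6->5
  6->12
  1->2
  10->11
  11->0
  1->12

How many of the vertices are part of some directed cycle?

9

A vertex is on a directed cycle iff it belongs to a strongly connected component of size ≥ 2 (or has a self-loop).
The vertices on cycles are {0, 1, 2, 6, 8, 9, 10, 11, 12} — 9 in total.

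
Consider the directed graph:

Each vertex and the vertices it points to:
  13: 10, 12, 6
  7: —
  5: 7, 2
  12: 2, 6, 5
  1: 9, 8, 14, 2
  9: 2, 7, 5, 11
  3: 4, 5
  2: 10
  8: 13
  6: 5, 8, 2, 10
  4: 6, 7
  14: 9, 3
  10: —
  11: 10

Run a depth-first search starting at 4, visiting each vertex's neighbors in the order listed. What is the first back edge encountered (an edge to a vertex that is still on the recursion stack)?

DFS from 4 (visiting each vertex's neighbors in the order listed); mark gray on enter, black on exit:
4 gray
  6 gray
    5 gray
      7 gray
      7 black
      2 gray
        10 gray
        10 black
      2 black
    5 black
    8 gray
      13 gray
        13→10: 10 black — skip
        12 gray
          12→2: 2 black — skip
          12→6: 6 is gray → back edge
First back edge: 12 → 6.

12→6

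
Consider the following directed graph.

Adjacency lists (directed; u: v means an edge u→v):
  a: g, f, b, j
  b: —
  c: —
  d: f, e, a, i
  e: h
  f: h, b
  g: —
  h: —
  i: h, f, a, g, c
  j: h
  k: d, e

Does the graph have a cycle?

DFS with white/gray/black marking, starting from b:
b gray
b black
a gray
  g gray
  g black
  f gray
    h gray
    h black
    f→b: b black — skip
  f black
  a→b: b black — skip
  j gray
    j→h: h black — skip
  j black
a black
c gray
c black
d gray
  d→f: f black — skip
  e gray
    e→h: h black — skip
  e black
  d→a: a black — skip
  i gray
    i→h: h black — skip
    i→f: f black — skip
    i→a: a black — skip
    i→g: g black — skip
    i→c: c black — skip
  i black
d black
k gray
  k→d: d black — skip
  k→e: e black — skip
k black
Every edge goes to a white or black vertex — no back edge, so the graph is acyclic.

No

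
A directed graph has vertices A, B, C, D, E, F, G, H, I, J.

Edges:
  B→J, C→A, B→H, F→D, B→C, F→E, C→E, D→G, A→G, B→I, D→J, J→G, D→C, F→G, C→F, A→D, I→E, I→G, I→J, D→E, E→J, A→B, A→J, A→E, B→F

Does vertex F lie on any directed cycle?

Yes

F is on a cycle iff F can reach itself via ≥1 edge.
F → D → C → F — yes.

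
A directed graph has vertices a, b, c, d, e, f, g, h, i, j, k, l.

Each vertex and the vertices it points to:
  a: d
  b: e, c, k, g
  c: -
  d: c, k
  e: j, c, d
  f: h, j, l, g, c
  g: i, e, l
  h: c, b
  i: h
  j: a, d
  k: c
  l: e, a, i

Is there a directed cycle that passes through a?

a lies on a cycle iff there is a path from a back to itself.
Exploring from a, it never reaches itself; equivalently, its strongly connected component is a singleton.

No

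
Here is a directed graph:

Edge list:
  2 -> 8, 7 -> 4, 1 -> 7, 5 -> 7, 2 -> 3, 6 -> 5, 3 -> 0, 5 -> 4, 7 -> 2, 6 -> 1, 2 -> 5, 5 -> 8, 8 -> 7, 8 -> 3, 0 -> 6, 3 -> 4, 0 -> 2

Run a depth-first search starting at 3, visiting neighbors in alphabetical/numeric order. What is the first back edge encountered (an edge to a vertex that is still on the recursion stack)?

DFS from 3 (visiting neighbors in alphabetical/numeric order); mark gray on enter, black on exit:
3 gray
  0 gray
    2 gray
      2→3: 3 is gray → back edge
First back edge: 2 → 3.

2->3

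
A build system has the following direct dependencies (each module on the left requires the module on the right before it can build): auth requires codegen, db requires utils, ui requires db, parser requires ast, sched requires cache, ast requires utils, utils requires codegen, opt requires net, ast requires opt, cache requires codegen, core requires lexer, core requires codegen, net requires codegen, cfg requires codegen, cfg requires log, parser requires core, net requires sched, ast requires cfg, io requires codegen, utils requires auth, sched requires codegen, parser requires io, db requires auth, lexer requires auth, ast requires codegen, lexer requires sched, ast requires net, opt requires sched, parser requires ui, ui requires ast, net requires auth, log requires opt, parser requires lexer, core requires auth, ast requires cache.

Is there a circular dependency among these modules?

No

DFS with white/gray/black marking, starting from parser:
parser gray
  lexer gray
    sched gray
      cache gray
        codegen gray
        codegen black
      cache black
      sched→codegen: codegen black — skip
    sched black
    auth gray
      auth→codegen: codegen black — skip
    auth black
  lexer black
  ui gray
    ast gray
      ast→codegen: codegen black — skip
      utils gray
        utils→auth: auth black — skip
        utils→codegen: codegen black — skip
      utils black
      net gray
        net→sched: sched black — skip
        net→codegen: codegen black — skip
        net→auth: auth black — skip
      net black
      opt gray
        opt→net: net black — skip
        opt→sched: sched black — skip
      opt black
      cfg gray
        log gray
          log→opt: opt black — skip
        log black
        cfg→codegen: codegen black — skip
      cfg black
      ast→cache: cache black — skip
    ast black
    db gray
      db→auth: auth black — skip
      db→utils: utils black — skip
    db black
  ui black
  io gray
    io→codegen: codegen black — skip
  io black
  parser→ast: ast black — skip
  core gray
    core→codegen: codegen black — skip
    core→auth: auth black — skip
    core→lexer: lexer black — skip
  core black
parser black
Every edge goes to a white or black vertex — no back edge, so the graph is acyclic.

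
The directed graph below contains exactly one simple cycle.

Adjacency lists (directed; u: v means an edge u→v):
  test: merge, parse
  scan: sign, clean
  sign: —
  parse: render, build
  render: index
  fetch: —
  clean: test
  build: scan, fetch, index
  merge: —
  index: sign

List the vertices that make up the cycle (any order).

DFS with gray/black marking from parse:
parse gray
  render gray
    index gray
      sign gray
      sign black
    index black
  render black
  build gray
    scan gray
      scan→sign: sign black — skip
      clean gray
        test gray
          merge gray
          merge black
          test→parse: parse is gray → back edge
Back edge closes the cycle parse → build → scan → clean → test → parse; its vertices are {scan, test, build, clean, parse}.

scan, test, build, clean, parse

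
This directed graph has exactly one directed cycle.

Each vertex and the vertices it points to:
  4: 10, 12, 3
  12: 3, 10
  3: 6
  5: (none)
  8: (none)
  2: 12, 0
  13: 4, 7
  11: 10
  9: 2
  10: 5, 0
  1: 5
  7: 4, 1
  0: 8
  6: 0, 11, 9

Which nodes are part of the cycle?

DFS with gray/black marking from 3:
3 gray
  6 gray
    0 gray
      8 gray
      8 black
    0 black
    11 gray
      10 gray
        5 gray
        5 black
        10→0: 0 black — skip
      10 black
    11 black
    9 gray
      2 gray
        12 gray
          12→3: 3 is gray → back edge
Back edge closes the cycle 3 → 6 → 9 → 2 → 12 → 3; its vertices are {2, 3, 6, 9, 12}.

2, 3, 6, 9, 12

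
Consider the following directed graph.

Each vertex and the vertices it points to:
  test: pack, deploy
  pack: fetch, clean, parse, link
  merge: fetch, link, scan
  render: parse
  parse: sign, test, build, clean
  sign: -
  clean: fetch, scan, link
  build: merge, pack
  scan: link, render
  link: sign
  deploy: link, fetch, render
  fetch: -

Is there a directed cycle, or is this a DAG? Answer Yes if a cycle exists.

Yes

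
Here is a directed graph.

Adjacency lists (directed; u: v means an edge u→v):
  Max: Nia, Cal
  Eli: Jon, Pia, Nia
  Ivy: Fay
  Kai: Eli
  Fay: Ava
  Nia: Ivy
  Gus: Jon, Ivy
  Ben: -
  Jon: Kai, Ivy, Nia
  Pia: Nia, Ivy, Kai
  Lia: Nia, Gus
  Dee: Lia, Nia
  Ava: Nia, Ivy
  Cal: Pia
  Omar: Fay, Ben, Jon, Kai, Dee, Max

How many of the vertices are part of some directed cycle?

A vertex is on a directed cycle iff it belongs to a strongly connected component of size ≥ 2 (or has a self-loop).
The vertices on cycles are {Ava, Eli, Fay, Ivy, Jon, Kai, Nia, Pia} — 8 in total.

8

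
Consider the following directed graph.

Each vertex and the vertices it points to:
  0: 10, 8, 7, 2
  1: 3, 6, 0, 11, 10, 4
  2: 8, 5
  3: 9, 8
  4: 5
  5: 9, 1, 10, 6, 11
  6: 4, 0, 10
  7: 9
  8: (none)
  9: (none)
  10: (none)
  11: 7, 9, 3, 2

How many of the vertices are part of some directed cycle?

7

A vertex is on a directed cycle iff it belongs to a strongly connected component of size ≥ 2 (or has a self-loop).
The vertices on cycles are {0, 1, 2, 4, 5, 6, 11} — 7 in total.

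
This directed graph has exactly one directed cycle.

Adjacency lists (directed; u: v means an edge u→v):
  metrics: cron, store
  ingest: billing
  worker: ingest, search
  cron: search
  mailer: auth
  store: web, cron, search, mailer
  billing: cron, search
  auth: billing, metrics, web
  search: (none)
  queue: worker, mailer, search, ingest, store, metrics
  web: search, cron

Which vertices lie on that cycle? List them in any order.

DFS with gray/black marking from store:
store gray
  web gray
    search gray
    search black
    cron gray
      cron→search: search black — skip
    cron black
  web black
  store→cron: cron black — skip
  store→search: search black — skip
  mailer gray
    auth gray
      billing gray
        billing→cron: cron black — skip
        billing→search: search black — skip
      billing black
      metrics gray
        metrics→cron: cron black — skip
        metrics→store: store is gray → back edge
Back edge closes the cycle store → mailer → auth → metrics → store; its vertices are {auth, store, mailer, metrics}.

auth, store, mailer, metrics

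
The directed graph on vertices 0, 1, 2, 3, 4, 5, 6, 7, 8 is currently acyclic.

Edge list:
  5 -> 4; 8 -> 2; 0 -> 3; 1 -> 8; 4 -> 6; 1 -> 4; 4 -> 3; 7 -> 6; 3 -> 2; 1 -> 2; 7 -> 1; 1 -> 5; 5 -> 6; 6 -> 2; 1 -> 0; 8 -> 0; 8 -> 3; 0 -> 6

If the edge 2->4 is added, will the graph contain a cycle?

Adding 2→4 creates a cycle iff 4 can already reach 2.
Path from 4: 4 → 3 → 2.
So 4 → … → 2 → 4 is a cycle.

Yes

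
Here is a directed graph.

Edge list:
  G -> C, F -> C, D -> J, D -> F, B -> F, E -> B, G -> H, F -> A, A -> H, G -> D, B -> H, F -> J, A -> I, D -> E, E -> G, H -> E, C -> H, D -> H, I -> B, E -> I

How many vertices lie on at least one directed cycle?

9

A vertex is on a directed cycle iff it belongs to a strongly connected component of size ≥ 2 (or has a self-loop).
The vertices on cycles are {A, B, C, D, E, F, G, H, I} — 9 in total.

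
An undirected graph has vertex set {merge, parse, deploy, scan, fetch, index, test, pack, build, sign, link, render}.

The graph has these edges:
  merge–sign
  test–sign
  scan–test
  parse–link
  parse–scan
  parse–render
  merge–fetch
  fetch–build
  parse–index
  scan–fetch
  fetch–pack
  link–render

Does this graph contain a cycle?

Yes

DFS, tracking each vertex's parent; an edge to a visited non-parent vertex closes a cycle.
Start from fetch:
visit fetch (parent –)
  visit pack (parent fetch)
    pack–fetch: parent, skip
  visit merge (parent fetch)
    merge–fetch: parent, skip
    visit sign (parent merge)
      sign–merge: parent, skip
      visit test (parent sign)
        test–sign: parent, skip
        visit scan (parent test)
          visit parse (parent scan)
            visit link (parent parse)
              visit render (parent link)
                render–parse: parse visited and ≠ parent → cycle
Cycle: parse – link – render – parse.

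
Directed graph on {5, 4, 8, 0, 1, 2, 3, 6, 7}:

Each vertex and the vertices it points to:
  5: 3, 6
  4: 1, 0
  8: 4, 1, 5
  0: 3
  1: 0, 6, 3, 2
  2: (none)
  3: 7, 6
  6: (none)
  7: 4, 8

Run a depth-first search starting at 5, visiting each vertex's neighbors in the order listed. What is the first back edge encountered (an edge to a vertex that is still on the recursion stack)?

DFS from 5 (visiting each vertex's neighbors in the order listed); mark gray on enter, black on exit:
5 gray
  3 gray
    7 gray
      4 gray
        1 gray
          0 gray
            0→3: 3 is gray → back edge
First back edge: 0 → 3.

0→3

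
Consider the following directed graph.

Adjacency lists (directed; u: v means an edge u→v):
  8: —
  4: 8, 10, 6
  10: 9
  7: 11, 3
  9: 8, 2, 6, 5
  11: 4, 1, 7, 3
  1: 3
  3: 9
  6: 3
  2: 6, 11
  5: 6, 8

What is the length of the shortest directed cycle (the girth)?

2

For each vertex v, BFS finds the shortest path from v back to v.
The shortest such closed walk is 11 → 7 → 11, length 2.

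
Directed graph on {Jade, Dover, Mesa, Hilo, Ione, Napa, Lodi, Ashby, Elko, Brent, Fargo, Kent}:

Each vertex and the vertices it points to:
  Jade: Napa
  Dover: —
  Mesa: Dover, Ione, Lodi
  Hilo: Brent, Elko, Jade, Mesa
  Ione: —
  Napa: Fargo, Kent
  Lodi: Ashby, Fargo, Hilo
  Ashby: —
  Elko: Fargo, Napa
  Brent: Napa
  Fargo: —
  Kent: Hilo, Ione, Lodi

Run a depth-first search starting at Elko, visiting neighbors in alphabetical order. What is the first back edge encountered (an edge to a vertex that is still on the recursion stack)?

Brent→Napa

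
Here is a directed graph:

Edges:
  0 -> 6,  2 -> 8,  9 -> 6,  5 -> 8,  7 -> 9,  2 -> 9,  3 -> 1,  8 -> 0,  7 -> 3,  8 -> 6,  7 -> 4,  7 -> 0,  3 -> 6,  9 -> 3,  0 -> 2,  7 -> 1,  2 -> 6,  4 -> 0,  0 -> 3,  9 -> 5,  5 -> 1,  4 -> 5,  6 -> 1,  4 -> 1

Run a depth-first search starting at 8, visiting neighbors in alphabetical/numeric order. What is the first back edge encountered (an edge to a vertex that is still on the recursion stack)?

DFS from 8 (visiting neighbors in alphabetical/numeric order); mark gray on enter, black on exit:
8 gray
  0 gray
    2 gray
      6 gray
        1 gray
        1 black
      6 black
      2→8: 8 is gray → back edge
First back edge: 2 → 8.

2→8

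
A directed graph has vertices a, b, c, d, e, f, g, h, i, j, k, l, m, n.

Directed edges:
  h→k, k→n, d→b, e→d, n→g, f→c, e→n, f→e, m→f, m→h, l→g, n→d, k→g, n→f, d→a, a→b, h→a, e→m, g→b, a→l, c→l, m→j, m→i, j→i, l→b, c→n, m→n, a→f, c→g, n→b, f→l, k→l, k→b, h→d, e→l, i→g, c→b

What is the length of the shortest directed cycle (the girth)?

3

For each vertex v, BFS finds the shortest path from v back to v.
The shortest such closed walk is m → f → e → m, length 3.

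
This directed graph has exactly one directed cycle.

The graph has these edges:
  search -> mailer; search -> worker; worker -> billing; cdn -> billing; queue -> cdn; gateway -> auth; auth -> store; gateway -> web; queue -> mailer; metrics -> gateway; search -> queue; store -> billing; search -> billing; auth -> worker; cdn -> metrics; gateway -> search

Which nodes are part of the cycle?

DFS with gray/black marking from gateway:
gateway gray
  auth gray
    worker gray
      billing gray
      billing black
    worker black
    store gray
      store→billing: billing black — skip
    store black
  auth black
  web gray
  web black
  search gray
    search→billing: billing black — skip
    mailer gray
    mailer black
    queue gray
      queue→mailer: mailer black — skip
      cdn gray
        metrics gray
          metrics→gateway: gateway is gray → back edge
Back edge closes the cycle gateway → search → queue → cdn → metrics → gateway; its vertices are {cdn, queue, search, gateway, metrics}.

cdn, queue, search, gateway, metrics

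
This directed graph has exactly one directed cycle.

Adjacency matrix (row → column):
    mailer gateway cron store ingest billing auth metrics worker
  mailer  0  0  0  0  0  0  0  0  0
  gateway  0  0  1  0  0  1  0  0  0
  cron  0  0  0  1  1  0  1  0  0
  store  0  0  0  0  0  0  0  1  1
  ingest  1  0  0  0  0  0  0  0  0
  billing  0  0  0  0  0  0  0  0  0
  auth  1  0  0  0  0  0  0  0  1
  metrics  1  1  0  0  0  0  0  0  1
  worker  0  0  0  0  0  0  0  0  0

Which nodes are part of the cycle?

cron, store, gateway, metrics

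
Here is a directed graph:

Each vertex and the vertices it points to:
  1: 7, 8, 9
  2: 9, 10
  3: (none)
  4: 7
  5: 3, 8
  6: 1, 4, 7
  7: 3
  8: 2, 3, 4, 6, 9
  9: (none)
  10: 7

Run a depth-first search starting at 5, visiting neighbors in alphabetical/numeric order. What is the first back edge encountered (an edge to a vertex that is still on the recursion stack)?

DFS from 5 (visiting neighbors in alphabetical/numeric order); mark gray on enter, black on exit:
5 gray
  3 gray
  3 black
  8 gray
    2 gray
      9 gray
      9 black
      10 gray
        7 gray
          7→3: 3 black — skip
        7 black
      10 black
    2 black
    8→3: 3 black — skip
    4 gray
      4→7: 7 black — skip
    4 black
    6 gray
      1 gray
        1→7: 7 black — skip
        1→8: 8 is gray → back edge
First back edge: 1 → 8.

1->8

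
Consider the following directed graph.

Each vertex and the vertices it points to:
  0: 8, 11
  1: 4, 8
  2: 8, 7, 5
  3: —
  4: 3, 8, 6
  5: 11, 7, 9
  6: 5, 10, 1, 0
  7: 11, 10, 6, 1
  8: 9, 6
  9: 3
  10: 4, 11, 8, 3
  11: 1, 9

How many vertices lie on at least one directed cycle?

9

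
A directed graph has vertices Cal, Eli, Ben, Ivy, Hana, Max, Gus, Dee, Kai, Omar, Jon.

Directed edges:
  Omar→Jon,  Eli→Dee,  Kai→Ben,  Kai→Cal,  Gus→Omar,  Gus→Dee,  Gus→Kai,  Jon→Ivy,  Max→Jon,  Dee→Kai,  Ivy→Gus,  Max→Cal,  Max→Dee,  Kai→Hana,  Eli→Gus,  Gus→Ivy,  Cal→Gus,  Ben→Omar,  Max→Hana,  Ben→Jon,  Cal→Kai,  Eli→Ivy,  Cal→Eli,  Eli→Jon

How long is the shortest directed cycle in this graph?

2

For each vertex v, BFS finds the shortest path from v back to v.
The shortest such closed walk is Cal → Kai → Cal, length 2.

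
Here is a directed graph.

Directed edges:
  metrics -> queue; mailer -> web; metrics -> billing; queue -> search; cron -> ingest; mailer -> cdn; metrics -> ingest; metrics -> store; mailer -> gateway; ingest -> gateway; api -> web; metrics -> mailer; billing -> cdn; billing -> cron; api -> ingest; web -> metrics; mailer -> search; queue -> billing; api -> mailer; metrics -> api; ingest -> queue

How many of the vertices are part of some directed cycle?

8

A vertex is on a directed cycle iff it belongs to a strongly connected component of size ≥ 2 (or has a self-loop).
The vertices on cycles are {api, web, cron, queue, ingest, mailer, billing, metrics} — 8 in total.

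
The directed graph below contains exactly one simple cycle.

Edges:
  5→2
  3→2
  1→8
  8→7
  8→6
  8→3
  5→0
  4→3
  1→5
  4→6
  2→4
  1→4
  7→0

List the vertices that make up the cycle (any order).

2, 3, 4

DFS with gray/black marking from 4:
4 gray
  6 gray
  6 black
  3 gray
    2 gray
      2→4: 4 is gray → back edge
Back edge closes the cycle 4 → 3 → 2 → 4; its vertices are {2, 3, 4}.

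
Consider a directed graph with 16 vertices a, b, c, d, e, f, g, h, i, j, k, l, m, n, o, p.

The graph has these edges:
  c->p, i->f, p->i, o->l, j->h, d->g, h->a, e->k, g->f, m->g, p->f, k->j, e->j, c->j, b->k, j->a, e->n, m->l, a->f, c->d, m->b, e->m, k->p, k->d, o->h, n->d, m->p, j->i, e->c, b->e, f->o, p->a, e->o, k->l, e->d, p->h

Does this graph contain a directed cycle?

Yes

DFS with white/gray/black marking, starting from b:
b gray
  e gray
    k gray
      j gray
        i gray
          f gray
            o gray
              l gray
              l black
              h gray
                a gray
                  a→f: f is gray → back edge
Back edge found, so a cycle exists: f → o → h → a → f.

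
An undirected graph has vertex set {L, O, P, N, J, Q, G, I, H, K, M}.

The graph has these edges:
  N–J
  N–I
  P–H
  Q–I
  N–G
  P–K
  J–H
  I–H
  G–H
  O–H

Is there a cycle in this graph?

Yes

DFS, tracking each vertex's parent; an edge to a visited non-parent vertex closes a cycle.
Start from K:
visit K (parent –)
  visit P (parent K)
    P–K: parent, skip
    visit H (parent P)
      H–P: parent, skip
      visit G (parent H)
        visit N (parent G)
          visit J (parent N)
            J–H: H visited and ≠ parent → cycle
Cycle: H – G – N – J – H.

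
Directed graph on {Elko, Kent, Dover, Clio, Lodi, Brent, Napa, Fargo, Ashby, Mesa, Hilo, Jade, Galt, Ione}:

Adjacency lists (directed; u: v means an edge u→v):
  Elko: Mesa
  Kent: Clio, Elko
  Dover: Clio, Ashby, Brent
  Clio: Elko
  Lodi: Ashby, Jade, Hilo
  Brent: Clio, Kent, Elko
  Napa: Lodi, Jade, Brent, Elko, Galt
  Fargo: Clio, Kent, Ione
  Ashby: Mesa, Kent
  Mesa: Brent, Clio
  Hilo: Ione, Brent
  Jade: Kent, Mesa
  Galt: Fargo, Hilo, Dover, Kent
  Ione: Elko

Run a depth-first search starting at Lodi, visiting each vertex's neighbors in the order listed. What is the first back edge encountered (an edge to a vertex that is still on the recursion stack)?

Elko→Mesa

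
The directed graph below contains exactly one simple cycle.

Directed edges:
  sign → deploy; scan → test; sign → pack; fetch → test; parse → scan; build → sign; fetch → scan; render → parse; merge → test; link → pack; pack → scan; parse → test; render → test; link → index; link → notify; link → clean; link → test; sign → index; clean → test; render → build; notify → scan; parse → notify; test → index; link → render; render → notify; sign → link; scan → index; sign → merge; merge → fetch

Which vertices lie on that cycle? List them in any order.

link, sign, build, render

DFS with gray/black marking from build:
build gray
  sign gray
    index gray
    index black
    deploy gray
    deploy black
    link gray
      notify gray
        scan gray
          test gray
            test→index: index black — skip
          test black
          scan→index: index black — skip
        scan black
      notify black
      pack gray
        pack→scan: scan black — skip
      pack black
      render gray
        parse gray
          parse→scan: scan black — skip
          parse→notify: notify black — skip
          parse→test: test black — skip
        parse black
        render→build: build is gray → back edge
Back edge closes the cycle build → sign → link → render → build; its vertices are {link, sign, build, render}.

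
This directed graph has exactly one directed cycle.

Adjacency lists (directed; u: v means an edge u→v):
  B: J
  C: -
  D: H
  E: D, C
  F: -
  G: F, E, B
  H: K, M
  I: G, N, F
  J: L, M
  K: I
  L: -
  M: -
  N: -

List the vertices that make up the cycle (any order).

DFS with gray/black marking from G:
G gray
  F gray
  F black
  E gray
    D gray
      H gray
        K gray
          I gray
            I→G: G is gray → back edge
Back edge closes the cycle G → E → D → H → K → I → G; its vertices are {D, E, G, H, I, K}.

D, E, G, H, I, K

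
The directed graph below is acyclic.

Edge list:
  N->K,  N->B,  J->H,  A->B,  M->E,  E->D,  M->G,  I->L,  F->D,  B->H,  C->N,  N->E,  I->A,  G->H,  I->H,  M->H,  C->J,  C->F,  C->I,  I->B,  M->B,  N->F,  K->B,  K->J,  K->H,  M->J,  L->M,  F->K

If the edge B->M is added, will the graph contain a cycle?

Adding B→M creates a cycle iff M can already reach B.
Path from M: M → B.
So M → … → B → M is a cycle.

Yes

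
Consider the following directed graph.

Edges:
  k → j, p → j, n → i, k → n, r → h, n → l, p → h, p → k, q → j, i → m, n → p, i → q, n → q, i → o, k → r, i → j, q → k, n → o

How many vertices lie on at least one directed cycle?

5

A vertex is on a directed cycle iff it belongs to a strongly connected component of size ≥ 2 (or has a self-loop).
The vertices on cycles are {i, k, n, p, q} — 5 in total.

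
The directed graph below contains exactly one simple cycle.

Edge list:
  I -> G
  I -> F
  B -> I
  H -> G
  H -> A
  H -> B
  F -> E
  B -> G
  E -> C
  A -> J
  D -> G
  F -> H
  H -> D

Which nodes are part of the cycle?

DFS with gray/black marking from F:
F gray
  E gray
    C gray
    C black
  E black
  H gray
    G gray
    G black
    A gray
      J gray
      J black
    A black
    D gray
      D→G: G black — skip
    D black
    B gray
      I gray
        I→F: F is gray → back edge
Back edge closes the cycle F → H → B → I → F; its vertices are {B, F, H, I}.

B, F, H, I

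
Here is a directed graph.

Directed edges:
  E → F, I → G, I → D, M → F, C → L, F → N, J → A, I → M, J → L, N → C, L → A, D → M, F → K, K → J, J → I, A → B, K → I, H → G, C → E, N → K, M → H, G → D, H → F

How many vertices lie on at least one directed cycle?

11

A vertex is on a directed cycle iff it belongs to a strongly connected component of size ≥ 2 (or has a self-loop).
The vertices on cycles are {C, D, E, F, G, H, I, J, K, M, N} — 11 in total.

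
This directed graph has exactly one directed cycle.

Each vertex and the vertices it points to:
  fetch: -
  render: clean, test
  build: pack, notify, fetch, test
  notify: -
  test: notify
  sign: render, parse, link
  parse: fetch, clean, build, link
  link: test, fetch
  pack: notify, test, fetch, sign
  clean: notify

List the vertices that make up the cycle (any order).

pack, sign, build, parse

DFS with gray/black marking from sign:
sign gray
  render gray
    clean gray
      notify gray
      notify black
    clean black
    test gray
      test→notify: notify black — skip
    test black
  render black
  parse gray
    fetch gray
    fetch black
    parse→clean: clean black — skip
    build gray
      pack gray
        pack→notify: notify black — skip
        pack→test: test black — skip
        pack→fetch: fetch black — skip
        pack→sign: sign is gray → back edge
Back edge closes the cycle sign → parse → build → pack → sign; its vertices are {pack, sign, build, parse}.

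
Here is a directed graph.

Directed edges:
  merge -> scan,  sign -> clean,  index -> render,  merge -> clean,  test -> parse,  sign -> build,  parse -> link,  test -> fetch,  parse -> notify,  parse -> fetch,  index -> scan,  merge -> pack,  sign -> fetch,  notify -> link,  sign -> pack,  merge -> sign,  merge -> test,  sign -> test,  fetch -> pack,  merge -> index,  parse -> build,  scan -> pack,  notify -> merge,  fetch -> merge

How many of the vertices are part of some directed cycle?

A vertex is on a directed cycle iff it belongs to a strongly connected component of size ≥ 2 (or has a self-loop).
The vertices on cycles are {sign, test, fetch, merge, parse, notify} — 6 in total.

6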